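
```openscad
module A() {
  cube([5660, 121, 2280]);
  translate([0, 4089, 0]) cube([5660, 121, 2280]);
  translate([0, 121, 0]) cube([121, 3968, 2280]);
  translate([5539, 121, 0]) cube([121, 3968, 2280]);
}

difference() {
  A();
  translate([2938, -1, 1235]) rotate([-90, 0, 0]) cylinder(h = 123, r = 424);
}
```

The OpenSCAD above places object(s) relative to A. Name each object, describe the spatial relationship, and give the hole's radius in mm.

The subtracted cylinder has r = 424 mm.

A is a house frame. The house frame has a circular hole through its front wall. The hole's radius is 424 mm.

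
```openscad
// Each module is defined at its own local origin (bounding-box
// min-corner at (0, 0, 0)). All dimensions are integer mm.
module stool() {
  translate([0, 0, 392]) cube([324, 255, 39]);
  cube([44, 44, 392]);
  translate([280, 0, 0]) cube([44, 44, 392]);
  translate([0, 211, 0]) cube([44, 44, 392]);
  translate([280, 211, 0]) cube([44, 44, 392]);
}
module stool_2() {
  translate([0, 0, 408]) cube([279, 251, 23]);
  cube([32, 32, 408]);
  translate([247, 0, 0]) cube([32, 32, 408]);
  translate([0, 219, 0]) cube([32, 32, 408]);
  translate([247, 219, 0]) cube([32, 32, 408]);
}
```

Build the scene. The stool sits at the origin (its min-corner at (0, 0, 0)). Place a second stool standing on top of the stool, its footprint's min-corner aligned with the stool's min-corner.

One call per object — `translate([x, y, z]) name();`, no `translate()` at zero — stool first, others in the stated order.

stool();
translate([0, 0, 431]) stool_2();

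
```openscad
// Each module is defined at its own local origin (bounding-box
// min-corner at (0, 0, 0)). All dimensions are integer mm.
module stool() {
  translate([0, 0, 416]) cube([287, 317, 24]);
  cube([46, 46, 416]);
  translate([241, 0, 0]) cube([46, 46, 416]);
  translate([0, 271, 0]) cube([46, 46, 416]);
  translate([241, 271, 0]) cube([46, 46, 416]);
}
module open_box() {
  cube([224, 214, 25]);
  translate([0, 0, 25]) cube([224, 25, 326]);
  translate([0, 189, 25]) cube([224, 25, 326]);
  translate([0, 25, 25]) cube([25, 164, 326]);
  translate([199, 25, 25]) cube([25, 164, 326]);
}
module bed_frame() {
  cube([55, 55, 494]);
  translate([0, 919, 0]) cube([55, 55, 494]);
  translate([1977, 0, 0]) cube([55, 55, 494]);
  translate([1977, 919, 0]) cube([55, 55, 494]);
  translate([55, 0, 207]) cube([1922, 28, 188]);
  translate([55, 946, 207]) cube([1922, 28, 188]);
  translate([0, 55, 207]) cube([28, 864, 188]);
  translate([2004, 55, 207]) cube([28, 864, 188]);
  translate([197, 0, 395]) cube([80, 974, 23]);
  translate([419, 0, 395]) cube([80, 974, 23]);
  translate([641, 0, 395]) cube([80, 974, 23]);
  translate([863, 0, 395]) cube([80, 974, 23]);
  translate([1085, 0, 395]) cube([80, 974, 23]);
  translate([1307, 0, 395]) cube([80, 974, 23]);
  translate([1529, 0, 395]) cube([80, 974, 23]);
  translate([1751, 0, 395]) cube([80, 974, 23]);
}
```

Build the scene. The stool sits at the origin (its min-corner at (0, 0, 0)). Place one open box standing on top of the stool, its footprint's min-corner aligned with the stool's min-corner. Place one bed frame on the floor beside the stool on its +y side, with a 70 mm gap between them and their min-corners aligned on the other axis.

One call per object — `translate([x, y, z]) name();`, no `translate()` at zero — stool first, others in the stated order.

stool();
translate([0, 0, 440]) open_box();
translate([0, 387, 0]) bed_frame();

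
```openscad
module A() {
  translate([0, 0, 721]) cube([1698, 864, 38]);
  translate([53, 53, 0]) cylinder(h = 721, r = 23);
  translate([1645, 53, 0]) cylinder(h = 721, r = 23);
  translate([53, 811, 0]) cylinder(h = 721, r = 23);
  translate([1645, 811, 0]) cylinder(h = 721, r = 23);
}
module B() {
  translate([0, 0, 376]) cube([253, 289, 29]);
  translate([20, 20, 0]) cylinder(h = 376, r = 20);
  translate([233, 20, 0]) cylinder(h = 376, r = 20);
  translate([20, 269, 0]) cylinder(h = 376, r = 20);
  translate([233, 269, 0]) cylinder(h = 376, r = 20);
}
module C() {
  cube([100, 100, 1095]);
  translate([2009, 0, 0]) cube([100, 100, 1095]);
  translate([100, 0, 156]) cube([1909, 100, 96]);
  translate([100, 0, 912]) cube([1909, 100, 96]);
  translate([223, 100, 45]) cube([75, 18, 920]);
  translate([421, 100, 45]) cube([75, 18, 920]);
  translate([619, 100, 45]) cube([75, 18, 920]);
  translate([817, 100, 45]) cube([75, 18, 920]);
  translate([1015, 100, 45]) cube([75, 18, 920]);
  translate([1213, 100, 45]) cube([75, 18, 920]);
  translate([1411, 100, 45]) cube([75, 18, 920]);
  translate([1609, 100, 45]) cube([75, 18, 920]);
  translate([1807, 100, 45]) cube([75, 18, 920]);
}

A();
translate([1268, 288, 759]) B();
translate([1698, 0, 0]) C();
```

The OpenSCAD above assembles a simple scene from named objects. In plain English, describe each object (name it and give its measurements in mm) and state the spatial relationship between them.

A is a table with a 1698×864 mm rectangular top, 38 mm thick, top surface at z = 759 mm, supported by four round legs of 46 mm diameter, each leg's bounding box inset 30 mm from the nearest pair of top edges, running from the floor.

B is a four-legged stool. The seat is 253×289 mm, 29 mm thick, top at z = 405 mm. It stands on four round legs, each 40 mm in diameter, from z = 0 to the seat underside, each leg's axis is inset half a diameter from the nearest pair of seat edges (so the leg's bounding box is flush with the corner).

C is a fence section. Two 100×100 mm posts, 1095 mm tall, stand on the floor with a clear span of 1909 mm between their inner faces. Two horizontal rails of 100×96 mm section span the gap between the posts with their undersides at z = 156 mm and z = 912 mm, flush with the posts' −y face. 9 pickets, each 75 mm wide, 18 mm thick and 920 mm tall, are fixed to the +y face of the rails with their bottoms at z = 45 mm, evenly spaced across the span with equal gaps (rounded down to the nearest mm) at the −x end and between each pair — any rounding remainder accumulates at the +x end.

The stool is on top of the table. The fence section is against the table's +x side, with their −y faces flush.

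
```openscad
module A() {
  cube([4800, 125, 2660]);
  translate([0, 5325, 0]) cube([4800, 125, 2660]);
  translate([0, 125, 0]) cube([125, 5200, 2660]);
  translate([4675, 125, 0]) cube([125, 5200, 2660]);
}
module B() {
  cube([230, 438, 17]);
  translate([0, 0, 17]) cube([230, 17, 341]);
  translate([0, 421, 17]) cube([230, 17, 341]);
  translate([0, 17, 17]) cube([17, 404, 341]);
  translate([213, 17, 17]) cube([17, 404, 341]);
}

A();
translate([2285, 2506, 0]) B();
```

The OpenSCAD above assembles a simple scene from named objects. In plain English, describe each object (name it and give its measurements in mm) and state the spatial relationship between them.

A is a box-shaped house frame (walls only): outside footprint 4800×5450 mm, wall height 2660 mm, wall thickness 125 mm. The two y-facing walls run the full x-width; the two x-facing walls fit between the inner faces of the y-facing walls.

B is an open-topped rectangular box: outside dimensions 230×438×358 mm, with a uniform wall and base thickness of 17 mm. The base is a full 230×438 slab on the floor; four walls sit on top of the base. The front and back walls (the −y and +y sides) span the full width; the two side walls fit between them.

The open box sits inside the house frame, centred.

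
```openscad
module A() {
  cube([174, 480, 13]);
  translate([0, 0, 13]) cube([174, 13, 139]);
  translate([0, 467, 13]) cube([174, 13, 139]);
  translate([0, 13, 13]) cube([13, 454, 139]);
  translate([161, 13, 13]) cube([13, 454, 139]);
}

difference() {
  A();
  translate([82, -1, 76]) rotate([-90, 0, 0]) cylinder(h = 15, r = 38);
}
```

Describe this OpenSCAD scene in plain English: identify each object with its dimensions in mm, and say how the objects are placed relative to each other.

A is an open-topped rectangular box: outside dimensions 174×480×152 mm, with a uniform wall and base thickness of 13 mm. The base is a full 174×480 slab on the floor; four walls sit on top of the base. The front and back walls (the −y and +y sides) span the full width; the two side walls fit between them.

The open box has a circular hole of radius 38 mm through its front wall, centred at (x = 82, z = 76).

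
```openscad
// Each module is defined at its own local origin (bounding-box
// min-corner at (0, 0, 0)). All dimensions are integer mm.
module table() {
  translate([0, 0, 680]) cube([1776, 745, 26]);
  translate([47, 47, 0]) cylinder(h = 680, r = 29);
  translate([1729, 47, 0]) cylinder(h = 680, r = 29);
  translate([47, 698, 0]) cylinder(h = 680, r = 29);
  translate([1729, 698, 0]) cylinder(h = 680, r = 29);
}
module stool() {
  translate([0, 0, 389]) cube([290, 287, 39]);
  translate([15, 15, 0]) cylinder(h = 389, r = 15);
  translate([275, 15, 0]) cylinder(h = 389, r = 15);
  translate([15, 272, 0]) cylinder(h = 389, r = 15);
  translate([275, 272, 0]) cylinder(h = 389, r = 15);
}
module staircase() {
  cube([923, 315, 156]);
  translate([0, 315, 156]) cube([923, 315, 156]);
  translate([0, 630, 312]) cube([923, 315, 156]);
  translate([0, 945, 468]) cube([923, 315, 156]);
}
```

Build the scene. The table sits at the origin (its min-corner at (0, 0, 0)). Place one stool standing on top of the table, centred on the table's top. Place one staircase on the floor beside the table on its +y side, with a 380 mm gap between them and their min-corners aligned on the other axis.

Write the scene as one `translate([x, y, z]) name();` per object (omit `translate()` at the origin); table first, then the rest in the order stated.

table();
translate([743, 229, 706]) stool();
translate([0, 1125, 0]) staircase();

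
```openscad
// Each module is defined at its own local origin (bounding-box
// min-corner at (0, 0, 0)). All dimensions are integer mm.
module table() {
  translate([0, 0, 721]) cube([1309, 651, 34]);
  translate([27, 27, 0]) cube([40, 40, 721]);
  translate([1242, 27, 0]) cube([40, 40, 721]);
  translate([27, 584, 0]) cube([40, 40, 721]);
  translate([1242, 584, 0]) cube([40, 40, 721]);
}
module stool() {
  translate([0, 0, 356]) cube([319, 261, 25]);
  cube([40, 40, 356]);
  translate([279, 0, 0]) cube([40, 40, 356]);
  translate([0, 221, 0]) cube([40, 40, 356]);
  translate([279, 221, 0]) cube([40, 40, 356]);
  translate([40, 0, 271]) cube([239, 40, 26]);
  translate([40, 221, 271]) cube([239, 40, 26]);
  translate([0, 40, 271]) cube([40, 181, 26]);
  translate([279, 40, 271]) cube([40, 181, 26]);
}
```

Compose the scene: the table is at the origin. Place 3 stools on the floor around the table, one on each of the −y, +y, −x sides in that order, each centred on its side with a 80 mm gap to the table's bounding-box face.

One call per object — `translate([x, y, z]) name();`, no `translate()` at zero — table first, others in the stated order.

table();
translate([495, -341, 0]) stool();
translate([495, 731, 0]) stool();
translate([-399, 195, 0]) stool();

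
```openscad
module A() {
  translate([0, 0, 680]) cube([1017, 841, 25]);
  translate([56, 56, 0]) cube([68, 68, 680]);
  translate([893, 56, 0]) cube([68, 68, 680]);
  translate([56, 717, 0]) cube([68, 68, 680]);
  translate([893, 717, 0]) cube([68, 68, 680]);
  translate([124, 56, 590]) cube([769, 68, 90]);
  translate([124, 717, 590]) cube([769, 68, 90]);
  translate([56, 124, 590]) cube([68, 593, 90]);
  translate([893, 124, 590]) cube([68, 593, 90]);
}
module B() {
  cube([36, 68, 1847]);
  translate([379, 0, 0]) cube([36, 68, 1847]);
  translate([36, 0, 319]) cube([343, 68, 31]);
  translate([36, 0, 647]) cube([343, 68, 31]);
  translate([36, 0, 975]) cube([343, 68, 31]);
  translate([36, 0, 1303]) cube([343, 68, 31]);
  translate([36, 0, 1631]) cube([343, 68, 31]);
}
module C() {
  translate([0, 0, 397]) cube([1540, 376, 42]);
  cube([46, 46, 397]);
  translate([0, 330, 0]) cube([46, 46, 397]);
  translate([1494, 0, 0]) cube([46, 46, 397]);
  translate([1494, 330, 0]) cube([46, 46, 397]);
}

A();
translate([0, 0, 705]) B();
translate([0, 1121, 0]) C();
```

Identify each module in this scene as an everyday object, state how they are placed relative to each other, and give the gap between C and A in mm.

The bench's nearest face is 280 mm from the table's +y face.

A is a table. B is a ladder. C is a bench. The ladder is on top of the table. The bench is on the floor beside the table on its +y side. The gap between the bench and the table is 280 mm.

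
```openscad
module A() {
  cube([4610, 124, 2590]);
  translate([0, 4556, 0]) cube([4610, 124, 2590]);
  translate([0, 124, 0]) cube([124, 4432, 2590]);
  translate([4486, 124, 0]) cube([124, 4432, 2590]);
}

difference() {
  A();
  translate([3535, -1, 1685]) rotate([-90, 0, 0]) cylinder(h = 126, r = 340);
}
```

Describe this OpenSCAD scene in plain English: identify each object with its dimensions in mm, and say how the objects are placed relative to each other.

A is a box-shaped house frame (walls only): outside footprint 4610×4680 mm, wall height 2590 mm, wall thickness 124 mm. The two y-facing walls run the full x-width; the two x-facing walls fit between the inner faces of the y-facing walls.

The house frame has a circular hole of radius 340 mm through its front wall, centred at (x = 3535, z = 1685).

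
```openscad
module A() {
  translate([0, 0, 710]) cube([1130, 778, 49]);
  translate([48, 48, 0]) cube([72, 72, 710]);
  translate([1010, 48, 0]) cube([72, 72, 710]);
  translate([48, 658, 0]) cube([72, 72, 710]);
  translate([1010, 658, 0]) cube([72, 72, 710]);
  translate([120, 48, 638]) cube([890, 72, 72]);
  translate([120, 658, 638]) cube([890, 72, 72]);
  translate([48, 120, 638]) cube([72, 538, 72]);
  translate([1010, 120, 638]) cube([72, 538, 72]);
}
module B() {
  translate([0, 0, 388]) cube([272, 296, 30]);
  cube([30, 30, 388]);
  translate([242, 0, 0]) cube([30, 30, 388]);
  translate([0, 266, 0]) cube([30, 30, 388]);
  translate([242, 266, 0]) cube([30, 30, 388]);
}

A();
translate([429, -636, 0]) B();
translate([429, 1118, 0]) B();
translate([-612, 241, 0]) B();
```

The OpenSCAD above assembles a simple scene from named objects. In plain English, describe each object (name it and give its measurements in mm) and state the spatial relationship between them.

A is a rectangular dining table. The top is 1130×778×49 mm with its upper surface at z = 759 mm. It stands on four 72×72 mm square legs, each inset 48 mm from the nearest pair of top edges, running from the floor to the underside of the top. Four apron rails, 72 mm thick and 72 mm tall, run between adjacent legs with their top edges flush with the underside of the top and their outer faces flush with the legs' outer faces.

B is a simple wooden stool: a rectangular seat 272 mm (x) by 296 mm (y), 30 mm thick, top face at z = 418 mm, on four square legs, each 30×30 mm in cross-section. The legs rest on z = 0, each flush with a corner of the seat.

Three stools sit around the table at the −y, +y, −x sides.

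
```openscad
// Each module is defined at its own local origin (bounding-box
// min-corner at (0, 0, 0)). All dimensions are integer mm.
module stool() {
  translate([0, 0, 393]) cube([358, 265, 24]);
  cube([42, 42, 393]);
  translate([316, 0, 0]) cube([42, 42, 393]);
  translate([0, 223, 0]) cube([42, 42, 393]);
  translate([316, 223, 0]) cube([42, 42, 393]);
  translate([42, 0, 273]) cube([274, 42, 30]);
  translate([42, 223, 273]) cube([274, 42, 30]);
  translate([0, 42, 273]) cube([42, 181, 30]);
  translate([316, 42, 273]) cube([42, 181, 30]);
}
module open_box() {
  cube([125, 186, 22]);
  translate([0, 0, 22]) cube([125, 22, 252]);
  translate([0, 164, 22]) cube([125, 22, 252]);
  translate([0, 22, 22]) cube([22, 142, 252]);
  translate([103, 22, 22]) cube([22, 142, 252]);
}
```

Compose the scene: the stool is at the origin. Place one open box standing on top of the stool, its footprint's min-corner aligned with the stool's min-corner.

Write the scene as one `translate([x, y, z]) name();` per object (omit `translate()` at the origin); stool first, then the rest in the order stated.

stool();
translate([0, 0, 417]) open_box();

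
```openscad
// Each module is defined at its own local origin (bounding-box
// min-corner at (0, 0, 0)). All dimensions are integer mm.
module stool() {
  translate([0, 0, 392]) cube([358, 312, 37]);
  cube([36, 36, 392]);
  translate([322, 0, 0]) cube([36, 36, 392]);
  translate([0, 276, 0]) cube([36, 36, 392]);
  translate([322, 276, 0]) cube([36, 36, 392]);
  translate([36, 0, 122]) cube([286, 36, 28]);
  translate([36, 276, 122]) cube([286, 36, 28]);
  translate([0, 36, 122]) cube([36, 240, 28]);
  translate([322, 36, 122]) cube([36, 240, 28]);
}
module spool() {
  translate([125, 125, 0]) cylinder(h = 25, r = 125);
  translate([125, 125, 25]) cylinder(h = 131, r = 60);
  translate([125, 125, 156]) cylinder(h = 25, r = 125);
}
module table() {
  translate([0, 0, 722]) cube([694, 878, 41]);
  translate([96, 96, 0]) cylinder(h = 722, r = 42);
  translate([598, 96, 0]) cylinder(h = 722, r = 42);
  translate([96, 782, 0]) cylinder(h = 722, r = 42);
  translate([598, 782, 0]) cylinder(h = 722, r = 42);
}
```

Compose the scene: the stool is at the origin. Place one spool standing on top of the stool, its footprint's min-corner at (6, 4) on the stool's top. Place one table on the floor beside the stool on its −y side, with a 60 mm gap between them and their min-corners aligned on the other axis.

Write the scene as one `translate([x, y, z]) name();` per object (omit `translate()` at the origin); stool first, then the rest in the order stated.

stool();
translate([6, 4, 429]) spool();
translate([0, -938, 0]) table();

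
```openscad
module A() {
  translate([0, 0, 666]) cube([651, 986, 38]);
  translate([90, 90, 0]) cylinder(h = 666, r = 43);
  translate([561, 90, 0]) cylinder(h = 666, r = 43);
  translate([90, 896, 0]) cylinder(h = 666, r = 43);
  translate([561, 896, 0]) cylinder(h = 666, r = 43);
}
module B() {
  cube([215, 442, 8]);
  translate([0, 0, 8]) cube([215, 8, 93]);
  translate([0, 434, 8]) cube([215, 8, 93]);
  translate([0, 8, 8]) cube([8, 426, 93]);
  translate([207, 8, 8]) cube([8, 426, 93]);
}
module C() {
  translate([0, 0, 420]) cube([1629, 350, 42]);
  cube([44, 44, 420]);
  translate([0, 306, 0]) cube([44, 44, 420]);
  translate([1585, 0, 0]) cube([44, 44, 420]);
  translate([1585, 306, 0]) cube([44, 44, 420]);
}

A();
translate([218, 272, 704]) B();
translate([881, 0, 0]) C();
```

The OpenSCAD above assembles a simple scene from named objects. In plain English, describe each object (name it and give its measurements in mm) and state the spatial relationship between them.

A is a table: top 651 mm (x) × 986 mm (y), 38 mm thick, upper face at z = 704 mm, on four round legs of 86 mm diameter, each leg's bounding box inset 47 mm from the nearest pair of top edges, running from z = 0 to the bottom of the top.

B is an open-topped rectangular box: outside dimensions 215×442×101 mm, with a uniform wall and base thickness of 8 mm. The base is a full 215×442 slab on the floor; four walls sit on top of the base. The front and back walls (the −y and +y sides) span the full width; the two side walls fit between them.

C is a long wooden bench with a 1629 mm (x) × 350 mm (y) seat, 42 mm thick, its top surface 462 mm above the floor. Four 44 mm square legs at the seat corners, flush with the edges, run from z = 0 to the seat underside.

The open box is on top of the table, centred. The bench is on the floor beside the table on its +x side.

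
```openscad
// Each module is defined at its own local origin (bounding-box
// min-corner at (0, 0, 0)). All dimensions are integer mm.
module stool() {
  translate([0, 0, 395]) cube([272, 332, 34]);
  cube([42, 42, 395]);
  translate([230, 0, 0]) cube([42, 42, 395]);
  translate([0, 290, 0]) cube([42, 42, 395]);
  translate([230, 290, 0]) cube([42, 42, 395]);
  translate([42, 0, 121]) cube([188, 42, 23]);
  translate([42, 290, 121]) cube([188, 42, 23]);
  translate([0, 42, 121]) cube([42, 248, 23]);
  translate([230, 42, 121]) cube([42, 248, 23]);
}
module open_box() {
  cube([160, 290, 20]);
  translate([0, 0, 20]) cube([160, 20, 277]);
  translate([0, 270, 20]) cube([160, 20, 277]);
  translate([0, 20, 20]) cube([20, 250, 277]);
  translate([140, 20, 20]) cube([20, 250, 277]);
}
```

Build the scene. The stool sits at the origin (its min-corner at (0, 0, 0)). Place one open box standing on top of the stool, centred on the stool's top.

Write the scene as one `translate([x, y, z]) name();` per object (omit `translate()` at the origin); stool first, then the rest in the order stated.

stool();
translate([56, 21, 429]) open_box();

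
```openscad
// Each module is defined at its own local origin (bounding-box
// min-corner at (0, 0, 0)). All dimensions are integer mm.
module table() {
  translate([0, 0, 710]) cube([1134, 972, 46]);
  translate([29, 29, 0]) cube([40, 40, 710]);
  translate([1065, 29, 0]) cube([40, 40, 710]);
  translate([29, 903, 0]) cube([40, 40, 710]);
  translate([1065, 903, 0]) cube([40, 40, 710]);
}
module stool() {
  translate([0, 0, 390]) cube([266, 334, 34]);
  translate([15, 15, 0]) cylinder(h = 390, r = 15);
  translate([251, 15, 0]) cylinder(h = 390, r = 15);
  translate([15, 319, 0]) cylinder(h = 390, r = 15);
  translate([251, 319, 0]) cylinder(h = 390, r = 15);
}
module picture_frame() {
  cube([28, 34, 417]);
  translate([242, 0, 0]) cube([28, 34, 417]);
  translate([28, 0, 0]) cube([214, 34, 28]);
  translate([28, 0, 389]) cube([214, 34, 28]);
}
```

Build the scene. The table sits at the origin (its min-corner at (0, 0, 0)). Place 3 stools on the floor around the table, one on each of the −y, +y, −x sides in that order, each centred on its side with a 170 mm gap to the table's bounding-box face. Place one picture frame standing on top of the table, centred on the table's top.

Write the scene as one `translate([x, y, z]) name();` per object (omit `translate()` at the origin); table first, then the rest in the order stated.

table();
translate([434, -504, 0]) stool();
translate([434, 1142, 0]) stool();
translate([-436, 319, 0]) stool();
translate([432, 469, 756]) picture_frame();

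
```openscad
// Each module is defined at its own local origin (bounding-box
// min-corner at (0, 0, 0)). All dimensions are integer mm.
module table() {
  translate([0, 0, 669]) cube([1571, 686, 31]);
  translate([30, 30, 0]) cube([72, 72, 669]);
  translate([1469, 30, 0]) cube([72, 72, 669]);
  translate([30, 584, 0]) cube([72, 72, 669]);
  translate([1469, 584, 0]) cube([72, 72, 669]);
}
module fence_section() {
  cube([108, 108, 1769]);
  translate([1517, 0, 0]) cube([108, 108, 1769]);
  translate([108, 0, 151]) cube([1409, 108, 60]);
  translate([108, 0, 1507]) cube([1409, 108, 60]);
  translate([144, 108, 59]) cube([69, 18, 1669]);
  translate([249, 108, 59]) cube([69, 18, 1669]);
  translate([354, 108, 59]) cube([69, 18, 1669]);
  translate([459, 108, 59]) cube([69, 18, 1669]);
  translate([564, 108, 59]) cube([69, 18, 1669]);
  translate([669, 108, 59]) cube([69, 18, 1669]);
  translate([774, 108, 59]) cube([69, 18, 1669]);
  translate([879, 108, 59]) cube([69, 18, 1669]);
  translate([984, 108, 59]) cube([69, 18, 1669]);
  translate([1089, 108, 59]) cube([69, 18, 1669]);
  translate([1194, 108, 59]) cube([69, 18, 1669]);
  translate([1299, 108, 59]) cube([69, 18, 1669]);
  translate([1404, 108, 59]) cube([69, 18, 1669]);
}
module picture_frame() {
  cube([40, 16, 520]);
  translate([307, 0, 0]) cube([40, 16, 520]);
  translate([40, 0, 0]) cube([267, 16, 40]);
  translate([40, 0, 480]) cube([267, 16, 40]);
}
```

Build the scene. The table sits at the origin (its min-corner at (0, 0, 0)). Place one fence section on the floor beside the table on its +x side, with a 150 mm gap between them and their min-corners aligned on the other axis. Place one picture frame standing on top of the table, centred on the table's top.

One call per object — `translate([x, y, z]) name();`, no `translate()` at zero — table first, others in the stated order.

table();
translate([1721, 0, 0]) fence_section();
translate([612, 335, 700]) picture_frame();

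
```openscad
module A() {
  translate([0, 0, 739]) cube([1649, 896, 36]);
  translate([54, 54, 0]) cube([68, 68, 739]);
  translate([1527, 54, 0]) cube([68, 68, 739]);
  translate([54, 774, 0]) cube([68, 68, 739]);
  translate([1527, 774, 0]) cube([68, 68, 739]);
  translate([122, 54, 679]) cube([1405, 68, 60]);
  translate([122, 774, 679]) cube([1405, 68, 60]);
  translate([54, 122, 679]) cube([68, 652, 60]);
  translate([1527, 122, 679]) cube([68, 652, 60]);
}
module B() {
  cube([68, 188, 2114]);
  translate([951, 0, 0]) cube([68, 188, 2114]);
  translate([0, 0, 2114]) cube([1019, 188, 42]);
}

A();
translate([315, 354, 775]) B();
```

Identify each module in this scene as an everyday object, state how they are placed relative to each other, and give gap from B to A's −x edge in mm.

A is a table. B is a door frame. The door frame is on top of the table, centred. The gap from the door frame to the table's −x edge is 315 mm.

The door frame's min-x is at 315; the table's min-x is 0; gap = 315 mm.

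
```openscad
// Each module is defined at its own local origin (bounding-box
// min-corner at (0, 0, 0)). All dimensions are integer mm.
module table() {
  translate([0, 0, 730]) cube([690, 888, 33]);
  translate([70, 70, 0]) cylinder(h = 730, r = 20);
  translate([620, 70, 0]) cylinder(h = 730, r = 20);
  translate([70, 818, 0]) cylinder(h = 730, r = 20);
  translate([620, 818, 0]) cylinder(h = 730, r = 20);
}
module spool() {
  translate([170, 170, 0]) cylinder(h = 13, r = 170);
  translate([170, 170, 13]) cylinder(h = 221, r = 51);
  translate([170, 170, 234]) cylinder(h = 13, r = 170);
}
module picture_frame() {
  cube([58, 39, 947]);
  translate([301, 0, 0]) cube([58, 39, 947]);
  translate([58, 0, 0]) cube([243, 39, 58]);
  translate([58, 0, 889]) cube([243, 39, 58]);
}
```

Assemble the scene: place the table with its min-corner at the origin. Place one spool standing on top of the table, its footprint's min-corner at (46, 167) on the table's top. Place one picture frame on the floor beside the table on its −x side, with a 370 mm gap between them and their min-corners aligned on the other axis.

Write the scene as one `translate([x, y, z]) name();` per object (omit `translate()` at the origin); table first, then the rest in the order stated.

table();
translate([46, 167, 763]) spool();
translate([-729, 0, 0]) picture_frame();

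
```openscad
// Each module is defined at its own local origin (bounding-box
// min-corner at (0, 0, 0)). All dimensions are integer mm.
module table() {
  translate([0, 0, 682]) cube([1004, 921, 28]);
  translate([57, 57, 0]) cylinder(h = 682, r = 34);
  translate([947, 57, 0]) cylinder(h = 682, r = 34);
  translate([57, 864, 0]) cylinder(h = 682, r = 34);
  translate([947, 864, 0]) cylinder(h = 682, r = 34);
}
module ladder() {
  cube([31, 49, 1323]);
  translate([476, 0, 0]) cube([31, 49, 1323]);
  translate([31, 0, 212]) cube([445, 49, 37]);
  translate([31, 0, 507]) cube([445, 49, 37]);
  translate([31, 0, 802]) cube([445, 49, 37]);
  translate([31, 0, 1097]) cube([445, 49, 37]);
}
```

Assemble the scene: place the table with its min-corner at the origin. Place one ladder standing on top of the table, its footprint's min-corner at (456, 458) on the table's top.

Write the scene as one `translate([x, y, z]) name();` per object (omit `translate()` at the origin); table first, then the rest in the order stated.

table();
translate([456, 458, 710]) ladder();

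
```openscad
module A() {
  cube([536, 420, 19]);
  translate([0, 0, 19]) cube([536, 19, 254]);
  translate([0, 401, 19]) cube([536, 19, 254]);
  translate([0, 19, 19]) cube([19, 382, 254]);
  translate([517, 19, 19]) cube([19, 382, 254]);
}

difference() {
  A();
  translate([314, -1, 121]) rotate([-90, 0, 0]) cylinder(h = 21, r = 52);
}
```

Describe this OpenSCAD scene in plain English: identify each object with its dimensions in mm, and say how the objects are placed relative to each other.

A is an open-topped rectangular box: outside dimensions 536×420×273 mm, with a uniform wall and base thickness of 19 mm. The base is a full 536×420 slab on the floor; four walls sit on top of the base. The front and back walls (the −y and +y sides) span the full width; the two side walls fit between them.

The open box has a circular hole of radius 52 mm through its front wall, centred at (x = 314, z = 121).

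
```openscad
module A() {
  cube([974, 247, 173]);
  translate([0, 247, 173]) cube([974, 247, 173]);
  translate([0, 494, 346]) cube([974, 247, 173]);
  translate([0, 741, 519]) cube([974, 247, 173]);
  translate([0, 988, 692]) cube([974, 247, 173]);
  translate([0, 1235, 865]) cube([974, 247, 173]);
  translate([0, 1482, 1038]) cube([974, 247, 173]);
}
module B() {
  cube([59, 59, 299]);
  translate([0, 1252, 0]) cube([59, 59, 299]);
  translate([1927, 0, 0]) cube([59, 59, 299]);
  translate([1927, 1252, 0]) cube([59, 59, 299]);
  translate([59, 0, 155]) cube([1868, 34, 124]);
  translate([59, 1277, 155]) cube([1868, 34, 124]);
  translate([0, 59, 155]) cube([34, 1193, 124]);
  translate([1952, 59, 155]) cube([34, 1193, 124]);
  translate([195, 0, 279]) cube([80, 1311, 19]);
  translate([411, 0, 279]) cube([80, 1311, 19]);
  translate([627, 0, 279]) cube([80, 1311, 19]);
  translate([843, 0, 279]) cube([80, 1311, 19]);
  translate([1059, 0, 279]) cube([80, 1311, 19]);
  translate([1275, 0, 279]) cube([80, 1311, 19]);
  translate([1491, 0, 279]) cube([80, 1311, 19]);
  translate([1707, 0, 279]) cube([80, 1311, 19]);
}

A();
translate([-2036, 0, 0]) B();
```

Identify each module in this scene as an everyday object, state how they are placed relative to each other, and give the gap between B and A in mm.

The bed frame's nearest face is 50 mm from the staircase's −x face.

A is a staircase. B is a bed frame. The bed frame is on the floor beside the staircase on its −x side. The gap between the bed frame and the staircase is 50 mm.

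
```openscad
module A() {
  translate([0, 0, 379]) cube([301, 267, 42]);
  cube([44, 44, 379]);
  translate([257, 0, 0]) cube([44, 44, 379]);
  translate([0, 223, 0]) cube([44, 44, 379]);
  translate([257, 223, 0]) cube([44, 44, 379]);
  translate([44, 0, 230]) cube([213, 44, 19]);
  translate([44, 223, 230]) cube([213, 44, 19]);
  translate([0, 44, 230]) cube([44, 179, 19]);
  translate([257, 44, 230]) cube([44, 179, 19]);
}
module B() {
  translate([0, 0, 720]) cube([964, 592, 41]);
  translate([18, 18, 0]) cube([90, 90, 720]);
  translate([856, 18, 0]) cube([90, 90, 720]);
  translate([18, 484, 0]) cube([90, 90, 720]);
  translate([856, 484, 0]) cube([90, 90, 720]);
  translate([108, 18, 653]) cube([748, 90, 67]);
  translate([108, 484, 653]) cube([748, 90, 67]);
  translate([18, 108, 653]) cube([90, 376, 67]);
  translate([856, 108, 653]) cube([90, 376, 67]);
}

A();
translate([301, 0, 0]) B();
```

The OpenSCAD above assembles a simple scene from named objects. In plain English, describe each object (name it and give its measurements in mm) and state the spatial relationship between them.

A is a four-legged stool. The seat is a 301×267×42 mm slab whose top surface is at z = 421 mm; four square legs, each 44×44 mm in cross-section, run from the floor (z = 0) to the underside of the seat, each flush with a corner of the seat. Four stretchers, 44 mm wide and 19 mm tall, connect adjacent legs with their undersides at z = 230 mm, each running between the inner faces of the legs it joins and aligned with the legs' outer faces on the other axis.

B is a table: top 964 mm (x) × 592 mm (y), 41 mm thick, upper face at z = 761 mm, on four 90×90 mm square legs, each inset 18 mm from the nearest pair of top edges, running from z = 0 to the bottom of the top. Four apron rails, 90 mm thick and 67 mm tall, run between adjacent legs with their top edges flush with the underside of the top and their outer faces flush with the legs' outer faces.

The table is against the stool's +x side, with their −y faces flush.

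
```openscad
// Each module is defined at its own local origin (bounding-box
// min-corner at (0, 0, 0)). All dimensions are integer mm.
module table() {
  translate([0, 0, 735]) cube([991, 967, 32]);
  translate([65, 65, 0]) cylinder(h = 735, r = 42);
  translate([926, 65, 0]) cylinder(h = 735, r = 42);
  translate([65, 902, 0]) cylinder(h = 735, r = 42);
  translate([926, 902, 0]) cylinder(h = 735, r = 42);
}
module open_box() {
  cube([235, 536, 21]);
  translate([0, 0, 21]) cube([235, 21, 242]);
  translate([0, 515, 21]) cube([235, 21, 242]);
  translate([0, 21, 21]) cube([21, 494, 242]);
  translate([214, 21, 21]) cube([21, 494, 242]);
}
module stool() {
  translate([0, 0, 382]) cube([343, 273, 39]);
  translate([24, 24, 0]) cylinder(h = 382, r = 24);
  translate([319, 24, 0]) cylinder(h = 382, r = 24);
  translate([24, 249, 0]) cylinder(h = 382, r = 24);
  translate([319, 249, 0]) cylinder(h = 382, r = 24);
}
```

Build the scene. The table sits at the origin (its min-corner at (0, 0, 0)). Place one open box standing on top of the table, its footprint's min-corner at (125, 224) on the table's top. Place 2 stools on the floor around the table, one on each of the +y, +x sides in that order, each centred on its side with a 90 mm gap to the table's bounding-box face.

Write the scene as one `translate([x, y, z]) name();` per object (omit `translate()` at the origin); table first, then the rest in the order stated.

table();
translate([125, 224, 767]) open_box();
translate([324, 1057, 0]) stool();
translate([1081, 347, 0]) stool();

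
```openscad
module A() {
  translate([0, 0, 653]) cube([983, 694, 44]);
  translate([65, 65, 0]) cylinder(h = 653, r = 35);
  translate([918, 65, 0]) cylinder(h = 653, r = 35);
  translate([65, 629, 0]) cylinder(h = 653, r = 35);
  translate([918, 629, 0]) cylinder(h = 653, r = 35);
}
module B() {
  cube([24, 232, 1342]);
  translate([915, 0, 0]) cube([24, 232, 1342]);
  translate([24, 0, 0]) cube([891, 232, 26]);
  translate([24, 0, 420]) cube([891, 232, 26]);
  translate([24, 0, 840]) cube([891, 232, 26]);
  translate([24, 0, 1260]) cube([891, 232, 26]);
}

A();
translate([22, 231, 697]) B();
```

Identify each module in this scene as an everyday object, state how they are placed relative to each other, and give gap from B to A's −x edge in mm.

The bookshelf's min-x is at 22; the table's min-x is 0; gap = 22 mm.

A is a table. B is a bookshelf. The bookshelf is on top of the table, centred. The gap from the bookshelf to the table's −x edge is 22 mm.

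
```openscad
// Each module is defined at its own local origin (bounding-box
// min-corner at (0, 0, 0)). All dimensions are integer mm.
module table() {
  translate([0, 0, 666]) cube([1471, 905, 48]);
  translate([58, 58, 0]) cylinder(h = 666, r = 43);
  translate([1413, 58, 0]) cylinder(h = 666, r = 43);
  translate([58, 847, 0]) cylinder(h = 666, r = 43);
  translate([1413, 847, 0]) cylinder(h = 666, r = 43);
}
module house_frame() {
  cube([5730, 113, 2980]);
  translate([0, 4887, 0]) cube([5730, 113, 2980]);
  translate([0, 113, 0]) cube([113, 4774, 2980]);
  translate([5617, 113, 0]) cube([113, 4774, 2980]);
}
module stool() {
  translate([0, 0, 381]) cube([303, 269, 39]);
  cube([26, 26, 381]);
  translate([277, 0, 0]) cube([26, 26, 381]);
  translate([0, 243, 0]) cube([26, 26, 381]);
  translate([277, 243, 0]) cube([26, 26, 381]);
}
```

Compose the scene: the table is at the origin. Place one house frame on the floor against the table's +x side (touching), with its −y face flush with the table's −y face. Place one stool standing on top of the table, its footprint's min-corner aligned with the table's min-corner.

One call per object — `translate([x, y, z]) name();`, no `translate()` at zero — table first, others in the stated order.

table();
translate([1471, 0, 0]) house_frame();
translate([0, 0, 714]) stool();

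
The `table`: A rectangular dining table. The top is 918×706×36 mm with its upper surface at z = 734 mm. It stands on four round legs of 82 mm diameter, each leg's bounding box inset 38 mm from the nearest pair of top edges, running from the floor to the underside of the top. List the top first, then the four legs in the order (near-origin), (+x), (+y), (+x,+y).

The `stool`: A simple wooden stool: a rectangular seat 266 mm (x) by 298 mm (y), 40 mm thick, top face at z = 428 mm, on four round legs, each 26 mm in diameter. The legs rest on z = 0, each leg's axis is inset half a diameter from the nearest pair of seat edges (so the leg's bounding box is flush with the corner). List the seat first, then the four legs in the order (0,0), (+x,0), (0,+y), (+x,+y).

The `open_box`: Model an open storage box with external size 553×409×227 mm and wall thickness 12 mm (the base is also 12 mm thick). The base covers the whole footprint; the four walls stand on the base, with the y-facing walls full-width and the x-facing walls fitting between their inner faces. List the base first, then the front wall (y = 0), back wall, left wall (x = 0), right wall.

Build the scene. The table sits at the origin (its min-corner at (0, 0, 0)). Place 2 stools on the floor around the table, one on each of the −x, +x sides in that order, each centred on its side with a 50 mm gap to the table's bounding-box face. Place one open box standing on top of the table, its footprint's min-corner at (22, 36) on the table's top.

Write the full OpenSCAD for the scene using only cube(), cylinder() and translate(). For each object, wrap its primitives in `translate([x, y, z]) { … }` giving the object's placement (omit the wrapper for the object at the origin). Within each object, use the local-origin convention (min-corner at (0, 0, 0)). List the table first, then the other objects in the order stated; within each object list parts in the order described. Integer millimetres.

translate([0, 0, 698]) cube([918, 706, 36]);
translate([79, 79, 0]) cylinder(h = 698, r = 41);
translate([839, 79, 0]) cylinder(h = 698, r = 41);
translate([79, 627, 0]) cylinder(h = 698, r = 41);
translate([839, 627, 0]) cylinder(h = 698, r = 41);
translate([-316, 204, 0]) {
  translate([0, 0, 388]) cube([266, 298, 40]);
  translate([13, 13, 0]) cylinder(h = 388, r = 13);
  translate([253, 13, 0]) cylinder(h = 388, r = 13);
  translate([13, 285, 0]) cylinder(h = 388, r = 13);
  translate([253, 285, 0]) cylinder(h = 388, r = 13);
}
translate([968, 204, 0]) {
  translate([0, 0, 388]) cube([266, 298, 40]);
  translate([13, 13, 0]) cylinder(h = 388, r = 13);
  translate([253, 13, 0]) cylinder(h = 388, r = 13);
  translate([13, 285, 0]) cylinder(h = 388, r = 13);
  translate([253, 285, 0]) cylinder(h = 388, r = 13);
}
translate([22, 36, 734]) {
  cube([553, 409, 12]);
  translate([0, 0, 12]) cube([553, 12, 215]);
  translate([0, 397, 12]) cube([553, 12, 215]);
  translate([0, 12, 12]) cube([12, 385, 215]);
  translate([541, 12, 12]) cube([12, 385, 215]);
}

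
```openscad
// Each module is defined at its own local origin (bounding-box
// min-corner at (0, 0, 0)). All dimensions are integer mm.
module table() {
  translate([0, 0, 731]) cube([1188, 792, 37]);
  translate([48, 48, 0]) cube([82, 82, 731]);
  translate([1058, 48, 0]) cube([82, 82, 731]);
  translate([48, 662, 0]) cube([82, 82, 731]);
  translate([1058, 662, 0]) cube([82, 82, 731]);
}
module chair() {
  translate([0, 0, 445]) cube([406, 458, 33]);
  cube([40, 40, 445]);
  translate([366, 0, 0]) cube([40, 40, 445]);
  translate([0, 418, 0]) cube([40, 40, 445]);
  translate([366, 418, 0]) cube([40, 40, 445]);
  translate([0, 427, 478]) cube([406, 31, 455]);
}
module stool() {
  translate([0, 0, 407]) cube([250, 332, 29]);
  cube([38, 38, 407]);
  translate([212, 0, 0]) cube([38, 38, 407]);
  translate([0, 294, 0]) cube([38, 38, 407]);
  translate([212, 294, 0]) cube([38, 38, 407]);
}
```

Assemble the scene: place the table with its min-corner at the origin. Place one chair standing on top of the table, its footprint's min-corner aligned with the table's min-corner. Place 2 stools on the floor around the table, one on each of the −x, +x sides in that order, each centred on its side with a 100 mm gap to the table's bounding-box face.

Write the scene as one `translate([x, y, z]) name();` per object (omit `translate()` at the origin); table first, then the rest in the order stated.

table();
translate([0, 0, 768]) chair();
translate([-350, 230, 0]) stool();
translate([1288, 230, 0]) stool();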